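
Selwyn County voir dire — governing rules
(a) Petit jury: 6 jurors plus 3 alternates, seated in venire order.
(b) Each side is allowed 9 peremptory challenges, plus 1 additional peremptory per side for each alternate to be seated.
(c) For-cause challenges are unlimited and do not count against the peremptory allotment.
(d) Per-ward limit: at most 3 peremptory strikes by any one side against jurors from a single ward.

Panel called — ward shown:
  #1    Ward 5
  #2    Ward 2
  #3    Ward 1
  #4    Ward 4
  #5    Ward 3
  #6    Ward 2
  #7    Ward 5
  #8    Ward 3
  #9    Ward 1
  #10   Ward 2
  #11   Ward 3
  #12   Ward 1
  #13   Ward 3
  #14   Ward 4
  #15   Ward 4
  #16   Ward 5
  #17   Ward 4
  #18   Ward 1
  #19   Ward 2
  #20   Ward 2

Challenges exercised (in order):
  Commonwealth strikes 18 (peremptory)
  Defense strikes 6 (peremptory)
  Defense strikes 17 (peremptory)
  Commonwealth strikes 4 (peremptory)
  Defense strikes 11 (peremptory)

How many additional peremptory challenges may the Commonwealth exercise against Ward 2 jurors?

Commonwealth peremptories so far: #18, #4 — 2 of 12 used, 10 left overall.
Against Ward 2: none yet — per-ward cap 3 leaves 3.
Binding limit: min(10, 3) = 3.

3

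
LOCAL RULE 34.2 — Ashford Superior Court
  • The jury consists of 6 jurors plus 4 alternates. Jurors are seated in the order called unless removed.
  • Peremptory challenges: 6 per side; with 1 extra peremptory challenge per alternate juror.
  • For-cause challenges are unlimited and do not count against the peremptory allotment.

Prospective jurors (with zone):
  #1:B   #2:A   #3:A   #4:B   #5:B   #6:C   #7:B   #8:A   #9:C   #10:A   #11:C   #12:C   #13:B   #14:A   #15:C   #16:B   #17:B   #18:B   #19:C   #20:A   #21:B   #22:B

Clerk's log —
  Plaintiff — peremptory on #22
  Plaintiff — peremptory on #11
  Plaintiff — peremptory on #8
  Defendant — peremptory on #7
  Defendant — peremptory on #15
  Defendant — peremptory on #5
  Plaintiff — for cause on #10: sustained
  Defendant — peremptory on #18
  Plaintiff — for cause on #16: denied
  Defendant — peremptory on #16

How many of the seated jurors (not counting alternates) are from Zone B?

Removed: #5, #7, #8, #10, #11, #15, #16, #18, #22.
Seated jurors 1–6: #1, #2, #3, #4, #6, #9 (alternates #12, #13, #14, #17 not counted).
Of those, in Zone B: #1, #4 → 2.

2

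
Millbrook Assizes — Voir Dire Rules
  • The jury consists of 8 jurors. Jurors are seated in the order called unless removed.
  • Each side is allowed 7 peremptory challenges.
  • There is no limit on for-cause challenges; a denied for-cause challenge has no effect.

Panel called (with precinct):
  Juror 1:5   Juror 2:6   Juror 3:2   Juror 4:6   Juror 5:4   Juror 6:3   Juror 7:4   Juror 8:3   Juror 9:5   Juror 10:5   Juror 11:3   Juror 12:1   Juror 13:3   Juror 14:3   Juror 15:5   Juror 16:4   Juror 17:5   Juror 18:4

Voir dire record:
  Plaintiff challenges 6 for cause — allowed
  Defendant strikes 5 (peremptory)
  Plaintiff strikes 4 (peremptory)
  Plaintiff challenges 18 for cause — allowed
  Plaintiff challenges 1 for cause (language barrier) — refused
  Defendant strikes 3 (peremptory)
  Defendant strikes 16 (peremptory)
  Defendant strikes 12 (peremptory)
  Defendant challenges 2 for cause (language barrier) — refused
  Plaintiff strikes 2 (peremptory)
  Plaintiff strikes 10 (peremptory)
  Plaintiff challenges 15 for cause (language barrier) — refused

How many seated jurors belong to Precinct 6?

Removed: #2, #3, #4, #5, #6, #10, #12, #16, #18.
Seated jurors 1–8: #1, #7, #8, #9, #11, #13, #14, #15.
None of those are in Precinct 6 → 0.

0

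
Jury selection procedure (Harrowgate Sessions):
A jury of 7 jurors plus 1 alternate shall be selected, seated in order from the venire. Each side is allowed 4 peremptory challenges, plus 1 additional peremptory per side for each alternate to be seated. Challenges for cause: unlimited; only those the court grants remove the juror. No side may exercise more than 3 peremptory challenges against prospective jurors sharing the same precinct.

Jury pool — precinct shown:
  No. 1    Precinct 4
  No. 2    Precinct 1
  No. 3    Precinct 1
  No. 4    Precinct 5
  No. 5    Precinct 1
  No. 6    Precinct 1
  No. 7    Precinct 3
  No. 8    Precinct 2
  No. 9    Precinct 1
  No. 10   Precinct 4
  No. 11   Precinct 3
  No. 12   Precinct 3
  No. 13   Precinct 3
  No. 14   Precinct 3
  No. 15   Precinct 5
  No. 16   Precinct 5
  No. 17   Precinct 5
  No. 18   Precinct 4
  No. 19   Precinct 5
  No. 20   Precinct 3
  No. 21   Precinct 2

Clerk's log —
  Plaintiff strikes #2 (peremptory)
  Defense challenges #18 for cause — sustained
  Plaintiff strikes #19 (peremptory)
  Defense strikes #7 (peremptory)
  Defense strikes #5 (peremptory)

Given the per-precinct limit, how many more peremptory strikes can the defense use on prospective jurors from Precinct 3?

Defense peremptories so far: #7, #5 — 2 of 5 used, 3 left overall.
Against Precinct 3: #7 — 1 used; per-precinct cap 3 leaves 2.
Binding limit: min(3, 2) = 2.

2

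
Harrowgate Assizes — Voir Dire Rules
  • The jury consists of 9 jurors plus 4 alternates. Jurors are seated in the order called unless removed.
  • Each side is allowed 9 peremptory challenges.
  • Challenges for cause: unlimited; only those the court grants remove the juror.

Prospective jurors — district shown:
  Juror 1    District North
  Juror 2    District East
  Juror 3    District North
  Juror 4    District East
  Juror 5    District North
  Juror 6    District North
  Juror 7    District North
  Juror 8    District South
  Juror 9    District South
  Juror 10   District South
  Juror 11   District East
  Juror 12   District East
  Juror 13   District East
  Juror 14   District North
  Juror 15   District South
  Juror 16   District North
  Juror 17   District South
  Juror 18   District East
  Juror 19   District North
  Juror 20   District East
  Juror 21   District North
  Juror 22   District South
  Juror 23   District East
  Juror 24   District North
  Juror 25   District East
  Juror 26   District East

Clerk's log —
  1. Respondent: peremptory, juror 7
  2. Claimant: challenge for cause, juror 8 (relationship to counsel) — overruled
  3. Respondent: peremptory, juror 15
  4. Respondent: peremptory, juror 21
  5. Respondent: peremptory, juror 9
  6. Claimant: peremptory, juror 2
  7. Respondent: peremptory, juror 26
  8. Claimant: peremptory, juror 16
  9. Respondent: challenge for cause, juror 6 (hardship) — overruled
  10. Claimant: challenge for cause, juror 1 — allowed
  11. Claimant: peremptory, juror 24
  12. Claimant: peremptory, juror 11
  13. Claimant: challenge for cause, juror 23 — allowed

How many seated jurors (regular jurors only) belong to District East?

Removed: #1, #2, #7, #9, #11, #15, #16, #21, #23, #24, #26.
Seated jurors 1–9: #3, #4, #5, #6, #8, #10, #12, #13, #14 (alternates #17, #18, #19, #20 not counted).
Of those, in District East: #4, #12, #13 → 3.

3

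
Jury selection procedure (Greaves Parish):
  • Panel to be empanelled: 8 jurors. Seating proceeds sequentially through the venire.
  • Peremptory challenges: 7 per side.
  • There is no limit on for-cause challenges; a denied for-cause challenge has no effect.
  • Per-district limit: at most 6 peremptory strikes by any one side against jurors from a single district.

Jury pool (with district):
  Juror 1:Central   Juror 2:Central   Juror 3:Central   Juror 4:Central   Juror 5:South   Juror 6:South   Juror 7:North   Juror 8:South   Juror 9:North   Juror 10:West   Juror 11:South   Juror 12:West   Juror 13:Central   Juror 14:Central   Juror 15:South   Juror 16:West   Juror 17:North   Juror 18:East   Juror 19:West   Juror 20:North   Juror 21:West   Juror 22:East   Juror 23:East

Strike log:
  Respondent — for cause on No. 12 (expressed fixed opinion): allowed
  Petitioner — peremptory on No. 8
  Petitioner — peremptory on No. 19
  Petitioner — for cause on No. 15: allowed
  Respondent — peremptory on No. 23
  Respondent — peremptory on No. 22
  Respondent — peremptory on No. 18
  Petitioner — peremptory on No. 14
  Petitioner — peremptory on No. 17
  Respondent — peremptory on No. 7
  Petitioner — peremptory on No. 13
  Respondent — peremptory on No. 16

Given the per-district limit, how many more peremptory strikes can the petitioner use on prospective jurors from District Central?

Petitioner peremptories so far: #8, #19, #14, #17, #13 — 5 of 7 used, 2 left overall.
Against District Central: #14, #13 — 2 used; per-district cap 6 leaves 4.
Binding limit: min(2, 4) = 2.

2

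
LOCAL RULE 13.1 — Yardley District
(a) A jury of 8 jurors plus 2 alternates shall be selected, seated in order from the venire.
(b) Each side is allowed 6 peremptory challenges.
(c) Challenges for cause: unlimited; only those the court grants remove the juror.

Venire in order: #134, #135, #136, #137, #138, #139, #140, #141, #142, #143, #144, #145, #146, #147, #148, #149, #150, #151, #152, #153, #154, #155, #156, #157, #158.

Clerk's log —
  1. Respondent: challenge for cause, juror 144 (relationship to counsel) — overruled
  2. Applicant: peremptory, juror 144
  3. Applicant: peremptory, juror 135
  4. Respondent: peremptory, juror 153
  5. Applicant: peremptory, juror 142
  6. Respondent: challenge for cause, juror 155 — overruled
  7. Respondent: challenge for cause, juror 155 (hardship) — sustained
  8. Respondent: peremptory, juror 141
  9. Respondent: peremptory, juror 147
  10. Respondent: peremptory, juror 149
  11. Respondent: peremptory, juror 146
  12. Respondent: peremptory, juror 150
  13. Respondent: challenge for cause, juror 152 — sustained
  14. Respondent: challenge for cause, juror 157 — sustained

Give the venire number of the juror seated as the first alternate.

148

Removed: #135, #141, #142, #144, #146, #147, #149, #150, #152, #153, #155, #157.
Seating in order: seats 1–8 → #134, #136, #137, #138, #139, #140, #143, #145; alternates → #148, #151.
So alternate 1 is #148.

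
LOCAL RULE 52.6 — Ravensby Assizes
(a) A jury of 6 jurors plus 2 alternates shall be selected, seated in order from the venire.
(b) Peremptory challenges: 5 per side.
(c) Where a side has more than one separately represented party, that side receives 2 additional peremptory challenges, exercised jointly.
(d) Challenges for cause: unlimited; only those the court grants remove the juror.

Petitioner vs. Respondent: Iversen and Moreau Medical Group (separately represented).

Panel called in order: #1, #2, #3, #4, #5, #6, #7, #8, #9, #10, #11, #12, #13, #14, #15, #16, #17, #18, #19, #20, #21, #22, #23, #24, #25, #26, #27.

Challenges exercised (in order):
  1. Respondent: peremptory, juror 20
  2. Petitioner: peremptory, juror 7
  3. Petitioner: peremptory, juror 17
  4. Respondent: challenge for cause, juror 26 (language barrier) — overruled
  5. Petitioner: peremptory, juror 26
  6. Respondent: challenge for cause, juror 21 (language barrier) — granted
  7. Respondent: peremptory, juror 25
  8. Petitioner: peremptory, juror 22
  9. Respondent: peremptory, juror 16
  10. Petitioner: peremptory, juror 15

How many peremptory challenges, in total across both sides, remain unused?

Petitioner allotment: 5. Respondent allotment: 5 base + 2 multi-party = 7.
Petitioner peremptories used: #7, #17, #26, #22, #15 — 5.
Respondent peremptories used: #20, #25, #16 — 3 (for-cause on #26, #21 don't count).
Remaining: (5 − 5) + (7 − 3) = 4.

4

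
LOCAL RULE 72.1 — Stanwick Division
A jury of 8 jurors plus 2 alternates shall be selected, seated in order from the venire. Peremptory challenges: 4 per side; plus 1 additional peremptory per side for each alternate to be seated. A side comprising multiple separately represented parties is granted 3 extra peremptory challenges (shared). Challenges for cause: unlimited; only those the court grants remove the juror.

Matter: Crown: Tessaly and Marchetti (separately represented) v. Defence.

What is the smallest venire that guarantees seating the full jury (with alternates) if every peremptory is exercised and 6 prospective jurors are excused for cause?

Seats to fill: 8 + 2 alternates = 10.
Peremptories — Crown: 4 + 1×2 + 3 = 9; Defence: 4 + 1×2 = 6; total 15.
For-cause removals: 6.
Minimum venire: 10 + 15 + 6 = 31.

31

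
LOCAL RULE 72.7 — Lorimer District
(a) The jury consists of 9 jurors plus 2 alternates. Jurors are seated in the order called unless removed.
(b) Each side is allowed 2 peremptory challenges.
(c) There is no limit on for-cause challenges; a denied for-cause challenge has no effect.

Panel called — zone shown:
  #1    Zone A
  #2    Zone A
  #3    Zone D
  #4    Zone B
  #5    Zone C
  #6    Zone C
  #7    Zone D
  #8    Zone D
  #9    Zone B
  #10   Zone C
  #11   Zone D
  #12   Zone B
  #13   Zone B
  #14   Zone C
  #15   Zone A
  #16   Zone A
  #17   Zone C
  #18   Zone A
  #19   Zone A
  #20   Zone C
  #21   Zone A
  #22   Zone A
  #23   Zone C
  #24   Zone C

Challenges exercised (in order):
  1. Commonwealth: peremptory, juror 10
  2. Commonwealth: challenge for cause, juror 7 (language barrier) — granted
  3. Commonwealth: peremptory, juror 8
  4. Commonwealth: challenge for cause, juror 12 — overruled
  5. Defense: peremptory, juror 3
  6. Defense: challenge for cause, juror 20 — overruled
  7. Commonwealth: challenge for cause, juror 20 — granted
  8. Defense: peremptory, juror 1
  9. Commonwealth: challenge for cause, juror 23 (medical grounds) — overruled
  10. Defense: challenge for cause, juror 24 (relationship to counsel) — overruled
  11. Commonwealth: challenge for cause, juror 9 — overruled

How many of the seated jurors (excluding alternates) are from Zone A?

1

Removed: #1, #3, #7, #8, #10, #20.
Seated jurors 1–9: #2, #4, #5, #6, #9, #11, #12, #13, #14 (alternates #15, #16 not counted).
Of those, in Zone A: #2 → 1.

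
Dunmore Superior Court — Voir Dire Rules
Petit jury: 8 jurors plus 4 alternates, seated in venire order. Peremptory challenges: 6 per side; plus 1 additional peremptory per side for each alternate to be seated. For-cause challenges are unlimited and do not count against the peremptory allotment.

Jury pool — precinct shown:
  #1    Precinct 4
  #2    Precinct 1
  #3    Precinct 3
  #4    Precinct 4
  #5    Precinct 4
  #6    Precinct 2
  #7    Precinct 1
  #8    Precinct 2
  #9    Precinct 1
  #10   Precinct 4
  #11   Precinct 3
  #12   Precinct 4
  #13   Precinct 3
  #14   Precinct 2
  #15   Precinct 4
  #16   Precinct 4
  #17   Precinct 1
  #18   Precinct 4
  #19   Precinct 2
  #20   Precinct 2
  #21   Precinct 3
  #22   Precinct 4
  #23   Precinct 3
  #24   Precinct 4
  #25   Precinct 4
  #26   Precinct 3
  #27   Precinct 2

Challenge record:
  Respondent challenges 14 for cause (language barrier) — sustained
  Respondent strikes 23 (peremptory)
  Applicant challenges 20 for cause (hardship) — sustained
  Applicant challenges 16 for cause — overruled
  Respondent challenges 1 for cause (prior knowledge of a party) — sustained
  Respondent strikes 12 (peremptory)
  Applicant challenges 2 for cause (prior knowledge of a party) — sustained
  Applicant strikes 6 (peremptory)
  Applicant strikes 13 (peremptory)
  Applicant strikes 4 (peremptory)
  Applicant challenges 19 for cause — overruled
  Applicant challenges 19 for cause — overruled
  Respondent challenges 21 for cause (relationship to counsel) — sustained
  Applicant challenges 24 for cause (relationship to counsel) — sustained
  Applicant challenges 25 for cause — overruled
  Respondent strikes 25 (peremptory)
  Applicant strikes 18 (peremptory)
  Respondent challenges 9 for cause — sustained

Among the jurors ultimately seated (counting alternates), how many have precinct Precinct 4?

5

Removed: #1, #2, #4, #6, #9, #12, #13, #14, #18, #20, #21, #23, #24, #25.
Seated (12 incl. alternates): #3, #5, #7, #8, #10, #11, #15, #16, #17, #19, #22, #26.
Of those, in Precinct 4: #5, #10, #15, #16, #22 → 5.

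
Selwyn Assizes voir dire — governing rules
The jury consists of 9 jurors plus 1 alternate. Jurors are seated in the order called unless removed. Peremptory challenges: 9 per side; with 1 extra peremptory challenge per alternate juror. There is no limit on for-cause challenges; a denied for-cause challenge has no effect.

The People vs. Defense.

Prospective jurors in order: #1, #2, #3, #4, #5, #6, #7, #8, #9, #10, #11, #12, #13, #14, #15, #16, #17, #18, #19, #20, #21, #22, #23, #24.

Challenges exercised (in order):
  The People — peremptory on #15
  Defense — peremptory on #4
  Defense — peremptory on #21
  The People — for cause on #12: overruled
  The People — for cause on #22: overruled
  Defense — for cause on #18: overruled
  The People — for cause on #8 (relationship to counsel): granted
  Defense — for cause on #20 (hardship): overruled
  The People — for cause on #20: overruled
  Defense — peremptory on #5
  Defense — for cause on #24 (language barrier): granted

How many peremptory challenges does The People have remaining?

The People allotment: 9 base + 1 × 1 alternate = 10.
The People peremptories used: #15 — 1 (for-cause on #12, #22, #8, #20 don't count).
Remaining: 10 − 1 = 9.

9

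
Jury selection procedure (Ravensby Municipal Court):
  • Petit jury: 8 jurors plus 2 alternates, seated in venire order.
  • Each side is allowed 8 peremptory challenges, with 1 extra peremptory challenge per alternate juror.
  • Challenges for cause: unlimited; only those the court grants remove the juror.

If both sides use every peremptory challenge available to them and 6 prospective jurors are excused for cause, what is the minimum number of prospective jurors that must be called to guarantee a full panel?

Seats to fill: 8 + 2 alternates = 10.
Peremptories: 8 + 1×2 = 10 per side × 2 sides = 20.
For-cause removals: 6.
Minimum venire: 10 + 20 + 6 = 36.

36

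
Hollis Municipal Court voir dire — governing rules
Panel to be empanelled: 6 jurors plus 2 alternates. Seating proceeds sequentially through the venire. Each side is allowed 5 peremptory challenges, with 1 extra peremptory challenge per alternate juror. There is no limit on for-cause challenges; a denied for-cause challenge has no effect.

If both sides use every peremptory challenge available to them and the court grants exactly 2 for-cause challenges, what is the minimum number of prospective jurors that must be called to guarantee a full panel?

Seats to fill: 6 + 2 alternates = 8.
Peremptories: 5 + 1×2 = 7 per side × 2 sides = 14.
For-cause removals: 2.
Minimum venire: 8 + 14 + 2 = 24.

24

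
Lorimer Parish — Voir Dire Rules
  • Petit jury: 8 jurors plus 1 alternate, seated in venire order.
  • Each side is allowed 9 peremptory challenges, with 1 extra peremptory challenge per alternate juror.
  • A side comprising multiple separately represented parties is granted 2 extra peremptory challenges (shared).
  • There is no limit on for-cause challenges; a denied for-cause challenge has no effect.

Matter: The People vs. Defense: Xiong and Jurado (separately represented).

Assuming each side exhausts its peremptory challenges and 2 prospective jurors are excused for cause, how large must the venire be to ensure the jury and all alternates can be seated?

33

Seats to fill: 8 + 1 alternates = 9.
Peremptories — The People: 9 + 1×1 = 10; Defense: 9 + 1×1 + 2 = 12; total 22.
For-cause removals: 2.
Minimum venire: 9 + 22 + 2 = 33.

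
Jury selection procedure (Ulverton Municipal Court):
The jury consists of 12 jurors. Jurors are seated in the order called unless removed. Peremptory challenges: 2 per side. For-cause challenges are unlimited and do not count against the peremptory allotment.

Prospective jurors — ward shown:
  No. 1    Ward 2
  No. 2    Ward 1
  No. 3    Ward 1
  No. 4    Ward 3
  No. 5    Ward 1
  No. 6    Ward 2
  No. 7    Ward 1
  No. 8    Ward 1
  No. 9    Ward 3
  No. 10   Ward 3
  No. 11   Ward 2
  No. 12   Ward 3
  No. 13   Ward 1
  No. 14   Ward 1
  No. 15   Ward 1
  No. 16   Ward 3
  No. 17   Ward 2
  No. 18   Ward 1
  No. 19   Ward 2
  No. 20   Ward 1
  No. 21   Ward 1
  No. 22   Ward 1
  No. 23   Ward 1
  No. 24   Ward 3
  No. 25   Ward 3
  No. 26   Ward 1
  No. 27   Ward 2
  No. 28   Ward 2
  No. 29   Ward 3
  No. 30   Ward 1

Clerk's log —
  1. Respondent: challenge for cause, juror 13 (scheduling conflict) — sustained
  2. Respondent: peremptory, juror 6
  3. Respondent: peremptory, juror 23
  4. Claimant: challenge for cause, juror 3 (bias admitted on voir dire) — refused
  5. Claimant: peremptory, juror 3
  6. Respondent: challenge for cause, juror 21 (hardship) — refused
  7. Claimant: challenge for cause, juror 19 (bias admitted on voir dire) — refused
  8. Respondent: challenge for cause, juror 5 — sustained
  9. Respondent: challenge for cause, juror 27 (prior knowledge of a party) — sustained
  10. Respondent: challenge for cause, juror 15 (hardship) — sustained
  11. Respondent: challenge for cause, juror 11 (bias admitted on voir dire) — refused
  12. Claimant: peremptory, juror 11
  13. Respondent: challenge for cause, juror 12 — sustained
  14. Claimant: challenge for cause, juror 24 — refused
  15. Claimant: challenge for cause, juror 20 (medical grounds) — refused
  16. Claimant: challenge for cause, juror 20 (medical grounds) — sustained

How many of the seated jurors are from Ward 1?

Removed: #3, #5, #6, #11, #12, #13, #15, #20, #23, #27.
Seated jurors 1–12: #1, #2, #4, #7, #8, #9, #10, #14, #16, #17, #18, #19.
Of those, in Ward 1: #2, #7, #8, #14, #18 → 5.

5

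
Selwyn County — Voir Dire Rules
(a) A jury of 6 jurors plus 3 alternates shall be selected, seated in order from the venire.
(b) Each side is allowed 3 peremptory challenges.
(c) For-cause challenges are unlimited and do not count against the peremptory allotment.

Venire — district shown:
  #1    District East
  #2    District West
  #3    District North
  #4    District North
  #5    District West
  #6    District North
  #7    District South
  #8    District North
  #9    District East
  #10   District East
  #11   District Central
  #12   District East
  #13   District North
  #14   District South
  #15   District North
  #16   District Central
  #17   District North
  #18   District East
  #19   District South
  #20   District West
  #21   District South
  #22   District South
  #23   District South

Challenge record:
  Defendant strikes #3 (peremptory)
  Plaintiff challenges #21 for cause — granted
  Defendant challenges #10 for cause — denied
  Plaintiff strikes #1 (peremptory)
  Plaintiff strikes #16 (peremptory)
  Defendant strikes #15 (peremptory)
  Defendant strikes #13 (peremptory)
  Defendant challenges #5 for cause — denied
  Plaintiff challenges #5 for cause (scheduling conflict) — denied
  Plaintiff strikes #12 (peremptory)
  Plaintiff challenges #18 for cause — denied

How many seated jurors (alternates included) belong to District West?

Removed: #1, #3, #12, #13, #15, #16, #21.
Seated (9 incl. alternates): #2, #4, #5, #6, #7, #8, #9, #10, #11.
Of those, in District West: #2, #5 → 2.

2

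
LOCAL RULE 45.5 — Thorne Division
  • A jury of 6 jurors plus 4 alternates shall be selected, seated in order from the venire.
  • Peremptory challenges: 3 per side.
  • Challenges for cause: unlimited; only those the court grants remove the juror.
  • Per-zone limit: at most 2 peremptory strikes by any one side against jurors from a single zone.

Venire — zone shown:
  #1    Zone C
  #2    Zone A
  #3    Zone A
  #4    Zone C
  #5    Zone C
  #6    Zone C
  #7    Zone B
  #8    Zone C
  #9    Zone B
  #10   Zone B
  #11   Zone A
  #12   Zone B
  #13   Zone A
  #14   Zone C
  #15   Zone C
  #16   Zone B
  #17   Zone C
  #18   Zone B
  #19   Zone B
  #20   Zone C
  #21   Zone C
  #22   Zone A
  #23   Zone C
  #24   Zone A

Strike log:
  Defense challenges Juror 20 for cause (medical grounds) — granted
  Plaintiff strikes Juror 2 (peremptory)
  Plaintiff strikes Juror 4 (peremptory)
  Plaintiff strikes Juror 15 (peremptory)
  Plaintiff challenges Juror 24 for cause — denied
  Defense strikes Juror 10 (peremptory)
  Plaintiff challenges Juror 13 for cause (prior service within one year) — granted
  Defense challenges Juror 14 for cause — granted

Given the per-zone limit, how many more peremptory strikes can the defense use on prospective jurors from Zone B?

1

Defense peremptories so far: #10 — 1 of 3 used, 2 left overall.
Against Zone B: #10 — 1 used; per-zone cap 2 leaves 1.
Binding limit: min(2, 1) = 1.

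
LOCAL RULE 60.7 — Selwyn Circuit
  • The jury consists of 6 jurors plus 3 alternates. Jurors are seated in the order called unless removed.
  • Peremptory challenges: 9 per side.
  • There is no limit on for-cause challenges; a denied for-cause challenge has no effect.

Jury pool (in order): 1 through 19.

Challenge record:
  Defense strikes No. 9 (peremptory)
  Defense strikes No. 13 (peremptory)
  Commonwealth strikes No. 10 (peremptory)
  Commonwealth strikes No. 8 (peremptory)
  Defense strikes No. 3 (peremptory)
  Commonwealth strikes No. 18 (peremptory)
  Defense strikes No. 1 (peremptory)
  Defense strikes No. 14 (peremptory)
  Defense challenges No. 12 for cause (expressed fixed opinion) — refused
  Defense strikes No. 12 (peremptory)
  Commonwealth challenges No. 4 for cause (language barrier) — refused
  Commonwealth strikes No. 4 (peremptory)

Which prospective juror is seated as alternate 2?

17

Removed: #1, #3, #4, #8, #9, #10, #12, #13, #14, #18.
Seating in order: seats 1–6 → #2, #5, #6, #7, #11, #15; alternates → #16, #17, #19.
So alternate 2 is #17.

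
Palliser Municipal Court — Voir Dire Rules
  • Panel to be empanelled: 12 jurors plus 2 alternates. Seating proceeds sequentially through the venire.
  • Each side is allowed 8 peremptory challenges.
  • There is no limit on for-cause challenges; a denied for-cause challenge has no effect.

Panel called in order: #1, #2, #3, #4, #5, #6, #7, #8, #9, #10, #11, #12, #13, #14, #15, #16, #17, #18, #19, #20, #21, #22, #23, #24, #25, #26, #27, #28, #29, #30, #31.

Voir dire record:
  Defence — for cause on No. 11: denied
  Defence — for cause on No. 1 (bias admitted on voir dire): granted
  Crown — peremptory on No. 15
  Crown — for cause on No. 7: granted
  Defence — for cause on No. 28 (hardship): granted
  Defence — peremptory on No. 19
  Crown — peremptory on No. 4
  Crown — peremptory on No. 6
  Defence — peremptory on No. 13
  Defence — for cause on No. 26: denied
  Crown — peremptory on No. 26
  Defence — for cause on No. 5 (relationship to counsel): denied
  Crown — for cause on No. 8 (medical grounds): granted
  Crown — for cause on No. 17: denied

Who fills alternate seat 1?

21

Removed: #1, #4, #6, #7, #8, #13, #15, #19, #26, #28. (#5, #11, #17 stay — for-cause denied.)
Seating in order: seats 1–12 → #2, #3, #5, #9, #10, #11, #12, #14, #16, #17, #18, #20; alternates → #21, #22.
So alternate 1 is #21.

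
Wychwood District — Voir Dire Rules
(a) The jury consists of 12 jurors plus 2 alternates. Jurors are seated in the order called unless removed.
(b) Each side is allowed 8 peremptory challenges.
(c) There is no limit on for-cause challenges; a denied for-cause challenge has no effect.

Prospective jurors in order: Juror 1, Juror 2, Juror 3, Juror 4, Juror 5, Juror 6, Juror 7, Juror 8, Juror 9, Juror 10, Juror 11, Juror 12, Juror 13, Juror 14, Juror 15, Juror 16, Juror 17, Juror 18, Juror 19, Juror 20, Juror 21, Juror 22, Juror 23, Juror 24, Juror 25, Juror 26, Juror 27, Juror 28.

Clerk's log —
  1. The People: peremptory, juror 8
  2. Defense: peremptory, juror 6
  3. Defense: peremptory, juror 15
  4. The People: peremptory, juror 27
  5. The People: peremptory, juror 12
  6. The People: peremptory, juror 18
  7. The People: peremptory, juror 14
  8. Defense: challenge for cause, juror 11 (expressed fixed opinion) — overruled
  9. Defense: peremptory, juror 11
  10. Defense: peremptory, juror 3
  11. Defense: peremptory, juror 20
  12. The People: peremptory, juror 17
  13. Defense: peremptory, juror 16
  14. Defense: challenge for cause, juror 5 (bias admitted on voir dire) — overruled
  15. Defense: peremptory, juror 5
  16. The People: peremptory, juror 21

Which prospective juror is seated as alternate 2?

Removed: #3, #5, #6, #8, #11, #12, #14, #15, #16, #17, #18, #20, #21, #27.
Seating in order: seats 1–12 → #1, #2, #4, #7, #9, #10, #13, #19, #22, #23, #24, #25; alternates → #26, #28.
So alternate 2 is #28.

28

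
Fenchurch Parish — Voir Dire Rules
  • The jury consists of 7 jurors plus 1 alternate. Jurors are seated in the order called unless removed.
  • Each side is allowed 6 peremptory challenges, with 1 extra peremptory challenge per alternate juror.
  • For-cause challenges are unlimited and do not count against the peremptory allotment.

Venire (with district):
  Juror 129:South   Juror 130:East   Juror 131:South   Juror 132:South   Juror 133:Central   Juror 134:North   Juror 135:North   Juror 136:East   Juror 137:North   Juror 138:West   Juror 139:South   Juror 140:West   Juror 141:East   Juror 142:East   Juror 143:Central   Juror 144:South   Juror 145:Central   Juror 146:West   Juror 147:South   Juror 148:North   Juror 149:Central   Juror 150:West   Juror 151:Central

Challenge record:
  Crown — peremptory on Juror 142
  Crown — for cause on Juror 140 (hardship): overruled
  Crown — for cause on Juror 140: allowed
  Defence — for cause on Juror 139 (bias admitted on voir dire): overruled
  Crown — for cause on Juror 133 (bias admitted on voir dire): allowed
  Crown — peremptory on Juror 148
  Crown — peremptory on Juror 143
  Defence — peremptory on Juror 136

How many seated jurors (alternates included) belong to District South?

3

Removed: #133, #136, #140, #142, #143, #148.
Seated (8 incl. alternates): #129, #130, #131, #132, #134, #135, #137, #138.
Of those, in District South: #129, #131, #132 → 3.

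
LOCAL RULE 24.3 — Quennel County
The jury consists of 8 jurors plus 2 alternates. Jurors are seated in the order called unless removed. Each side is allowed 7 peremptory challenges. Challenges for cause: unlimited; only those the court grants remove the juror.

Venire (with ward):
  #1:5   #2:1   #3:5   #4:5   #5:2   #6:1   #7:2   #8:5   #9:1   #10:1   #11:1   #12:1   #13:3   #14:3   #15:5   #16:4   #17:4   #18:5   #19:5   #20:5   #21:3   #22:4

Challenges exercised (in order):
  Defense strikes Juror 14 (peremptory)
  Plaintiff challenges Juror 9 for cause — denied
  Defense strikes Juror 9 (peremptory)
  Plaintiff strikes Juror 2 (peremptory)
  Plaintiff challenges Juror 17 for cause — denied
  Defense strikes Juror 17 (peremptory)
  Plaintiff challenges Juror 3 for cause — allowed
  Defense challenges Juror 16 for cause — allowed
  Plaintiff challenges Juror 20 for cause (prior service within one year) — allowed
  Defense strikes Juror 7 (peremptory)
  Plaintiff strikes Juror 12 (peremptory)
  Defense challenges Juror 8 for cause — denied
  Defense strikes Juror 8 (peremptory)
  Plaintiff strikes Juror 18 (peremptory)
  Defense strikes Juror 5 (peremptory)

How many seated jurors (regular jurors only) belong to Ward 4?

0

Removed: #2, #3, #5, #7, #8, #9, #12, #14, #16, #17, #18, #20.
Seated jurors 1–8: #1, #4, #6, #10, #11, #13, #15, #19 (alternates #21, #22 not counted).
None of those are in Ward 4 → 0.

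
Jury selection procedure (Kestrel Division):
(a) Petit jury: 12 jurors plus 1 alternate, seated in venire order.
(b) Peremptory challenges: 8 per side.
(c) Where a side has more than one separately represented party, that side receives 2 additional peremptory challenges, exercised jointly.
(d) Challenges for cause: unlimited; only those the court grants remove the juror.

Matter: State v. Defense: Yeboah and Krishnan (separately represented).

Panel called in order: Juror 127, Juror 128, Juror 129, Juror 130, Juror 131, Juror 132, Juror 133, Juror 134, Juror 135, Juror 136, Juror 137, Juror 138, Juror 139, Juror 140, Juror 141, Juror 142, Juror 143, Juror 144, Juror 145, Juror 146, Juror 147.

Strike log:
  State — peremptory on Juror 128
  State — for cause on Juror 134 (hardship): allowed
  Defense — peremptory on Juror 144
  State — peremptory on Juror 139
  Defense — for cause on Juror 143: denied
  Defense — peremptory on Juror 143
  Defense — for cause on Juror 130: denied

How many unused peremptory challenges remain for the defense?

8

Defense allotment: 8 base + 2 multi-party = 10.
Defense peremptories used: #144, #143 — 2 (for-cause on #143, #130 don't count).
Remaining: 10 − 2 = 8.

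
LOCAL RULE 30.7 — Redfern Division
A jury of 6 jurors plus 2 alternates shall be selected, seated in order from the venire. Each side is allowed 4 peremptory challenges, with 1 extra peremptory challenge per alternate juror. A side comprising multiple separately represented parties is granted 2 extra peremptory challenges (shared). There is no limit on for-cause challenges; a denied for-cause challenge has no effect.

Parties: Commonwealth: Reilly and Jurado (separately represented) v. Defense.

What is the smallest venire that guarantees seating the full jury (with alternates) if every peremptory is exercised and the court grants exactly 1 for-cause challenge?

Seats to fill: 6 + 2 alternates = 8.
Peremptories — Commonwealth: 4 + 1×2 + 2 = 8; Defense: 4 + 1×2 = 6; total 14.
For-cause removals: 1.
Minimum venire: 8 + 14 + 1 = 23.

23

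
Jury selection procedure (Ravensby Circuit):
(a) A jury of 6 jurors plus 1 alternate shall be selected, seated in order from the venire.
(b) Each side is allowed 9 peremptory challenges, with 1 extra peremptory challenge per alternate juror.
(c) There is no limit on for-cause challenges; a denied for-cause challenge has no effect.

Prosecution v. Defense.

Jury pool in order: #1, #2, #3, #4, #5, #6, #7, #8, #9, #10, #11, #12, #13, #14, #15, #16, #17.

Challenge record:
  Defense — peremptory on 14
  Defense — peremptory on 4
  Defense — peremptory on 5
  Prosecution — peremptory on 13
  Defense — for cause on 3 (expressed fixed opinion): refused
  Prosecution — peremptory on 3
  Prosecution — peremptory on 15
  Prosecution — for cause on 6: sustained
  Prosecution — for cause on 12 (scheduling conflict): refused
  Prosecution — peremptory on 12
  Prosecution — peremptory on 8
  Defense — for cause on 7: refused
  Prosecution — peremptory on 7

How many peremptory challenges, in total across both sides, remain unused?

11

Prosecution allotment: 9 base + 1 × 1 alternate = 10. Defense allotment: 9 base + 1 × 1 alternate = 10.
Prosecution peremptories used: #13, #3, #15, #12, #8, #7 — 6 (for-cause on #6, #12 don't count).
Defense peremptories used: #14, #4, #5 — 3 (for-cause on #3, #7 don't count).
Remaining: (10 − 6) + (10 − 3) = 11.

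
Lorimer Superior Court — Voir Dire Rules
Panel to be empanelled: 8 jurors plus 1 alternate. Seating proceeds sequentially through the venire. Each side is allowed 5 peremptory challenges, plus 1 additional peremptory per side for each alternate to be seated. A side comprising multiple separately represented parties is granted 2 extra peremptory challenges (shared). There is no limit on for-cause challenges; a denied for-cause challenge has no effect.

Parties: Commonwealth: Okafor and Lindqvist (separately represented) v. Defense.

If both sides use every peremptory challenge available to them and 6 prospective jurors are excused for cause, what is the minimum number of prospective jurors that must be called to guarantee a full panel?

Seats to fill: 8 + 1 alternates = 9.
Peremptories — Commonwealth: 5 + 1×1 + 2 = 8; Defense: 5 + 1×1 = 6; total 14.
For-cause removals: 6.
Minimum venire: 9 + 14 + 6 = 29.

29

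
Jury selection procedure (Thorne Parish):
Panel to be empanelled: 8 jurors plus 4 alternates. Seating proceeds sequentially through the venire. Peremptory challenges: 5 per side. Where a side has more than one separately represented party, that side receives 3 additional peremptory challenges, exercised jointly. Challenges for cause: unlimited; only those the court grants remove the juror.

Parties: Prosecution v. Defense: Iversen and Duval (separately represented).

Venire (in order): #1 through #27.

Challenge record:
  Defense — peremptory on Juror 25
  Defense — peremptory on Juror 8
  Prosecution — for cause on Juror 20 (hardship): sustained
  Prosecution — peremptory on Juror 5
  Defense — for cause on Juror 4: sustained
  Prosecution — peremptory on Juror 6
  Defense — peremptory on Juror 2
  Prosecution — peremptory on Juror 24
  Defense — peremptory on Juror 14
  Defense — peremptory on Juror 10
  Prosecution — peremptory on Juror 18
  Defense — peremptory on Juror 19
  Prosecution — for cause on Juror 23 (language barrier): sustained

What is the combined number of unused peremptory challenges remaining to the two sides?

Prosecution allotment: 5. Defense allotment: 5 base + 3 multi-party = 8.
Prosecution peremptories used: #5, #6, #24, #18 — 4 (for-cause on #20, #23 don't count).
Defense peremptories used: #25, #8, #2, #14, #10, #19 — 6 (the for-cause on #4 doesn't count).
Remaining: (5 − 4) + (8 − 6) = 3.

3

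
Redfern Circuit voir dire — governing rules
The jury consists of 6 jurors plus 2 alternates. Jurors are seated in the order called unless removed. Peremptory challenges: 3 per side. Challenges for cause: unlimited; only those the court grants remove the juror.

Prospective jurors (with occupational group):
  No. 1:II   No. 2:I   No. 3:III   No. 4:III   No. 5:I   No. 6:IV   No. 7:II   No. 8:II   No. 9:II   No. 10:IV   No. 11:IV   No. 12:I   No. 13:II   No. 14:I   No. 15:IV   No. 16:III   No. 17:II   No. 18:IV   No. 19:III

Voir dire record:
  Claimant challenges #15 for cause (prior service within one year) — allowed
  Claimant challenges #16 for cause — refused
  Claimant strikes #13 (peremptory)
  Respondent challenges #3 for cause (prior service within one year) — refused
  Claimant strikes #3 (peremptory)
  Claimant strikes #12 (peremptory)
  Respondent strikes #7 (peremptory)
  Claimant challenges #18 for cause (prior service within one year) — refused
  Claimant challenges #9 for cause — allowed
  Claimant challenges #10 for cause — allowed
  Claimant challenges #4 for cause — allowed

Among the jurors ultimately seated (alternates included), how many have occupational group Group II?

2

Removed: #3, #4, #7, #9, #10, #12, #13, #15.
Seated (8 incl. alternates): #1, #2, #5, #6, #8, #11, #14, #16.
Of those, in Group II: #1, #8 → 2.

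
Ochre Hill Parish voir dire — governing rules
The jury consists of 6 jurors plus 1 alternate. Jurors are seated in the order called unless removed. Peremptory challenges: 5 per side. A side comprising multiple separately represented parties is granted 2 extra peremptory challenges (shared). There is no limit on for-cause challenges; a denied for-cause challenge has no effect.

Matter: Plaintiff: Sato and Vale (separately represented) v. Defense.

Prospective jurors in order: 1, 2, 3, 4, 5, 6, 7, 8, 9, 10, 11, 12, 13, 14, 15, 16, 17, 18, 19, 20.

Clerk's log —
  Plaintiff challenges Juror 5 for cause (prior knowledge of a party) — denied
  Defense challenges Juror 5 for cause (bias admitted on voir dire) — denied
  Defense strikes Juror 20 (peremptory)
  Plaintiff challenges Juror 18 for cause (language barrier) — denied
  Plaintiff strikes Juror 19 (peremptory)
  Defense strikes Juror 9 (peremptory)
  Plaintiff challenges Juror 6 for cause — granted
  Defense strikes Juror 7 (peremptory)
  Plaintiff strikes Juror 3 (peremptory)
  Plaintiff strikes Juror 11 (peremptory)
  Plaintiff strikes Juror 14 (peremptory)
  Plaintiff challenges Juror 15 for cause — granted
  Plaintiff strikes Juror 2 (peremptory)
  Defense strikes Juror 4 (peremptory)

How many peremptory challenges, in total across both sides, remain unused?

3

Plaintiff allotment: 5 base + 2 multi-party = 7. Defense allotment: 5.
Plaintiff peremptories used: #19, #3, #11, #14, #2 — 5 (for-cause on #5, #18, #6, #15 don't count).
Defense peremptories used: #20, #9, #7, #4 — 4 (the for-cause on #5 doesn't count).
Remaining: (7 − 5) + (5 − 4) = 3.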